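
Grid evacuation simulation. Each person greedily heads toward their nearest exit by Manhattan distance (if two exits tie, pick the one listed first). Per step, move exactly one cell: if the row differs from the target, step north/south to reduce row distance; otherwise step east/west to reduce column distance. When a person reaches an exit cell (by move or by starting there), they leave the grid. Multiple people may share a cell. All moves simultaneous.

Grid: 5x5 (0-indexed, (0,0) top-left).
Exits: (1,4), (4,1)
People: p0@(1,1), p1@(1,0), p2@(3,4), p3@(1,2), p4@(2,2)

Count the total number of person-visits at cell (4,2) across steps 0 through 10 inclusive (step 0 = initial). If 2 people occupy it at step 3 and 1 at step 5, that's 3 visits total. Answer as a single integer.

Step 0: p0@(1,1) p1@(1,0) p2@(3,4) p3@(1,2) p4@(2,2) -> at (4,2): 0 [-], cum=0
Step 1: p0@(1,2) p1@(1,1) p2@(2,4) p3@(1,3) p4@(1,2) -> at (4,2): 0 [-], cum=0
Step 2: p0@(1,3) p1@(1,2) p2@ESC p3@ESC p4@(1,3) -> at (4,2): 0 [-], cum=0
Step 3: p0@ESC p1@(1,3) p2@ESC p3@ESC p4@ESC -> at (4,2): 0 [-], cum=0
Step 4: p0@ESC p1@ESC p2@ESC p3@ESC p4@ESC -> at (4,2): 0 [-], cum=0
Total visits = 0

Answer: 0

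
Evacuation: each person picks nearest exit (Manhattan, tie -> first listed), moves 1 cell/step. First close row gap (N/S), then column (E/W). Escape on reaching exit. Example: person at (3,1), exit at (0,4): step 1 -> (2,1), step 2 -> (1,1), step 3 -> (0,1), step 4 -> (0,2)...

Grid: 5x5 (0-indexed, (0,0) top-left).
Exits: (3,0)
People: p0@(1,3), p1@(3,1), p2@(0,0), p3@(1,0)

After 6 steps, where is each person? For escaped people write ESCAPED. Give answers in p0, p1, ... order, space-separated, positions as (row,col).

Step 1: p0:(1,3)->(2,3) | p1:(3,1)->(3,0)->EXIT | p2:(0,0)->(1,0) | p3:(1,0)->(2,0)
Step 2: p0:(2,3)->(3,3) | p1:escaped | p2:(1,0)->(2,0) | p3:(2,0)->(3,0)->EXIT
Step 3: p0:(3,3)->(3,2) | p1:escaped | p2:(2,0)->(3,0)->EXIT | p3:escaped
Step 4: p0:(3,2)->(3,1) | p1:escaped | p2:escaped | p3:escaped
Step 5: p0:(3,1)->(3,0)->EXIT | p1:escaped | p2:escaped | p3:escaped

ESCAPED ESCAPED ESCAPED ESCAPED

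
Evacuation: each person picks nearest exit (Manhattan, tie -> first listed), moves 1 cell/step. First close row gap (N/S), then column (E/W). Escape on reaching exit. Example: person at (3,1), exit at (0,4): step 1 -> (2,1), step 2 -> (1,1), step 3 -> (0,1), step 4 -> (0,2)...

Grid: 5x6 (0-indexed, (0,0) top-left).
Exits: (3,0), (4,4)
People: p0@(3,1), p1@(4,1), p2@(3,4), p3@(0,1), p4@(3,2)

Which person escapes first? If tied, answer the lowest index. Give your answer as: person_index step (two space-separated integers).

Step 1: p0:(3,1)->(3,0)->EXIT | p1:(4,1)->(3,1) | p2:(3,4)->(4,4)->EXIT | p3:(0,1)->(1,1) | p4:(3,2)->(3,1)
Step 2: p0:escaped | p1:(3,1)->(3,0)->EXIT | p2:escaped | p3:(1,1)->(2,1) | p4:(3,1)->(3,0)->EXIT
Step 3: p0:escaped | p1:escaped | p2:escaped | p3:(2,1)->(3,1) | p4:escaped
Step 4: p0:escaped | p1:escaped | p2:escaped | p3:(3,1)->(3,0)->EXIT | p4:escaped
Exit steps: [1, 2, 1, 4, 2]
First to escape: p0 at step 1

Answer: 0 1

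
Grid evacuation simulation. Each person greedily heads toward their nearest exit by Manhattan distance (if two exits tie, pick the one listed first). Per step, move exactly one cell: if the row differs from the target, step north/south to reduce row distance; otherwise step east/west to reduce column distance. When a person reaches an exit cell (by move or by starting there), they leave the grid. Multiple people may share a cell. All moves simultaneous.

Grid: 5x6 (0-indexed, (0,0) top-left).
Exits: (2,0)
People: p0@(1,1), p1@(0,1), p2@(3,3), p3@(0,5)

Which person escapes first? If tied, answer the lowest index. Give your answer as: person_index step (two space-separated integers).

Answer: 0 2

Derivation:
Step 1: p0:(1,1)->(2,1) | p1:(0,1)->(1,1) | p2:(3,3)->(2,3) | p3:(0,5)->(1,5)
Step 2: p0:(2,1)->(2,0)->EXIT | p1:(1,1)->(2,1) | p2:(2,3)->(2,2) | p3:(1,5)->(2,5)
Step 3: p0:escaped | p1:(2,1)->(2,0)->EXIT | p2:(2,2)->(2,1) | p3:(2,5)->(2,4)
Step 4: p0:escaped | p1:escaped | p2:(2,1)->(2,0)->EXIT | p3:(2,4)->(2,3)
Step 5: p0:escaped | p1:escaped | p2:escaped | p3:(2,3)->(2,2)
Step 6: p0:escaped | p1:escaped | p2:escaped | p3:(2,2)->(2,1)
Step 7: p0:escaped | p1:escaped | p2:escaped | p3:(2,1)->(2,0)->EXIT
Exit steps: [2, 3, 4, 7]
First to escape: p0 at step 2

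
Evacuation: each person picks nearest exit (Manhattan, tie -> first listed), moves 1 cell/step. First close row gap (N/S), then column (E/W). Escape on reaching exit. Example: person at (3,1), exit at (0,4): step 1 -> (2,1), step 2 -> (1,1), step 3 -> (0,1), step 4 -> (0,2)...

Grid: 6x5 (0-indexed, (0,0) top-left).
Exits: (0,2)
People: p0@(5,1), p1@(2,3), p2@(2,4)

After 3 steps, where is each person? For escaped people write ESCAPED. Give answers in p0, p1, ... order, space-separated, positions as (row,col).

Step 1: p0:(5,1)->(4,1) | p1:(2,3)->(1,3) | p2:(2,4)->(1,4)
Step 2: p0:(4,1)->(3,1) | p1:(1,3)->(0,3) | p2:(1,4)->(0,4)
Step 3: p0:(3,1)->(2,1) | p1:(0,3)->(0,2)->EXIT | p2:(0,4)->(0,3)

(2,1) ESCAPED (0,3)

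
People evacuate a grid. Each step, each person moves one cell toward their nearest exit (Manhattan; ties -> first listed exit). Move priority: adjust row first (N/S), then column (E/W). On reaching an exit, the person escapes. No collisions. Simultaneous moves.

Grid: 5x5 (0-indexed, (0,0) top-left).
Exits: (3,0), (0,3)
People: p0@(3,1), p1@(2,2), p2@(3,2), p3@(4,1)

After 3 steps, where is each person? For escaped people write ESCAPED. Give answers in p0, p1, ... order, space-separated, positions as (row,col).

Step 1: p0:(3,1)->(3,0)->EXIT | p1:(2,2)->(3,2) | p2:(3,2)->(3,1) | p3:(4,1)->(3,1)
Step 2: p0:escaped | p1:(3,2)->(3,1) | p2:(3,1)->(3,0)->EXIT | p3:(3,1)->(3,0)->EXIT
Step 3: p0:escaped | p1:(3,1)->(3,0)->EXIT | p2:escaped | p3:escaped

ESCAPED ESCAPED ESCAPED ESCAPED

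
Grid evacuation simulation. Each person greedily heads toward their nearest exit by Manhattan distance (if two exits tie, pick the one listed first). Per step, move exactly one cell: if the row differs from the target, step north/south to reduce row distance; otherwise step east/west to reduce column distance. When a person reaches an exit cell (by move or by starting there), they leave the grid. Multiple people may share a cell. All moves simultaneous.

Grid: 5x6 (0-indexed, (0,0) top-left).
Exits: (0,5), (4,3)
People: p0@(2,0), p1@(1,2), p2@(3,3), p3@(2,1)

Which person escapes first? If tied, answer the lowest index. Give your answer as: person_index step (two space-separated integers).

Step 1: p0:(2,0)->(3,0) | p1:(1,2)->(0,2) | p2:(3,3)->(4,3)->EXIT | p3:(2,1)->(3,1)
Step 2: p0:(3,0)->(4,0) | p1:(0,2)->(0,3) | p2:escaped | p3:(3,1)->(4,1)
Step 3: p0:(4,0)->(4,1) | p1:(0,3)->(0,4) | p2:escaped | p3:(4,1)->(4,2)
Step 4: p0:(4,1)->(4,2) | p1:(0,4)->(0,5)->EXIT | p2:escaped | p3:(4,2)->(4,3)->EXIT
Step 5: p0:(4,2)->(4,3)->EXIT | p1:escaped | p2:escaped | p3:escaped
Exit steps: [5, 4, 1, 4]
First to escape: p2 at step 1

Answer: 2 1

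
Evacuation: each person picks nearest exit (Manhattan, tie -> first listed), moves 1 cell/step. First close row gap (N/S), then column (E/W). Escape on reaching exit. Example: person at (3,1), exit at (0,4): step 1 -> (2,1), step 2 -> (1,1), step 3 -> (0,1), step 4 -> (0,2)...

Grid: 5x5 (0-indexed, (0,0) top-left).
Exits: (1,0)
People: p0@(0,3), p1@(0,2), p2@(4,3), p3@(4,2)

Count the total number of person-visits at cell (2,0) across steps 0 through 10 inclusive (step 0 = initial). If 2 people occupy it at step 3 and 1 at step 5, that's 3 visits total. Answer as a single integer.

Answer: 0

Derivation:
Step 0: p0@(0,3) p1@(0,2) p2@(4,3) p3@(4,2) -> at (2,0): 0 [-], cum=0
Step 1: p0@(1,3) p1@(1,2) p2@(3,3) p3@(3,2) -> at (2,0): 0 [-], cum=0
Step 2: p0@(1,2) p1@(1,1) p2@(2,3) p3@(2,2) -> at (2,0): 0 [-], cum=0
Step 3: p0@(1,1) p1@ESC p2@(1,3) p3@(1,2) -> at (2,0): 0 [-], cum=0
Step 4: p0@ESC p1@ESC p2@(1,2) p3@(1,1) -> at (2,0): 0 [-], cum=0
Step 5: p0@ESC p1@ESC p2@(1,1) p3@ESC -> at (2,0): 0 [-], cum=0
Step 6: p0@ESC p1@ESC p2@ESC p3@ESC -> at (2,0): 0 [-], cum=0
Total visits = 0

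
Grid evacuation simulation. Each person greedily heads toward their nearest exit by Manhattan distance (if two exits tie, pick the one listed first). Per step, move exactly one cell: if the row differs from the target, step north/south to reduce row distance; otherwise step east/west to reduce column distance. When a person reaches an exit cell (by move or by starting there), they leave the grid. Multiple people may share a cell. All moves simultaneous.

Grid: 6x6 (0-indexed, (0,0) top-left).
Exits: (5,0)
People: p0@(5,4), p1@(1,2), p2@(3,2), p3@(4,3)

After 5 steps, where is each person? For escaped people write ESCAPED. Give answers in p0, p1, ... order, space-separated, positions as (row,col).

Step 1: p0:(5,4)->(5,3) | p1:(1,2)->(2,2) | p2:(3,2)->(4,2) | p3:(4,3)->(5,3)
Step 2: p0:(5,3)->(5,2) | p1:(2,2)->(3,2) | p2:(4,2)->(5,2) | p3:(5,3)->(5,2)
Step 3: p0:(5,2)->(5,1) | p1:(3,2)->(4,2) | p2:(5,2)->(5,1) | p3:(5,2)->(5,1)
Step 4: p0:(5,1)->(5,0)->EXIT | p1:(4,2)->(5,2) | p2:(5,1)->(5,0)->EXIT | p3:(5,1)->(5,0)->EXIT
Step 5: p0:escaped | p1:(5,2)->(5,1) | p2:escaped | p3:escaped

ESCAPED (5,1) ESCAPED ESCAPED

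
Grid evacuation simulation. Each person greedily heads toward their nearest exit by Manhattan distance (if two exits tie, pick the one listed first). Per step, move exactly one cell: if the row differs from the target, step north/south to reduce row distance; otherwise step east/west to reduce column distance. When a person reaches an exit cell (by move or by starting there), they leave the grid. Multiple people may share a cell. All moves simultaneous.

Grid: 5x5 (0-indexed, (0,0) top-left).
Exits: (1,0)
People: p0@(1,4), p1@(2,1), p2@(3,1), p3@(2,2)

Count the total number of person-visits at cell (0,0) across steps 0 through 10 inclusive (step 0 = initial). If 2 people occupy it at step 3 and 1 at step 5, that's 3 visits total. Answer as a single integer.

Answer: 0

Derivation:
Step 0: p0@(1,4) p1@(2,1) p2@(3,1) p3@(2,2) -> at (0,0): 0 [-], cum=0
Step 1: p0@(1,3) p1@(1,1) p2@(2,1) p3@(1,2) -> at (0,0): 0 [-], cum=0
Step 2: p0@(1,2) p1@ESC p2@(1,1) p3@(1,1) -> at (0,0): 0 [-], cum=0
Step 3: p0@(1,1) p1@ESC p2@ESC p3@ESC -> at (0,0): 0 [-], cum=0
Step 4: p0@ESC p1@ESC p2@ESC p3@ESC -> at (0,0): 0 [-], cum=0
Total visits = 0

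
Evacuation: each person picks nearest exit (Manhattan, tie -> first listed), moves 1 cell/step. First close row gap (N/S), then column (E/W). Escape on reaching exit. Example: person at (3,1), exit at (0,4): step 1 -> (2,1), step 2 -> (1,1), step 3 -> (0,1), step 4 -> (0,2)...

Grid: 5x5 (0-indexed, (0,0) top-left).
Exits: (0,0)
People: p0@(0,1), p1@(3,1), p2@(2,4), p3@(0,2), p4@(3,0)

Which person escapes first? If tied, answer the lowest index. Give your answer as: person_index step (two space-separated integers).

Step 1: p0:(0,1)->(0,0)->EXIT | p1:(3,1)->(2,1) | p2:(2,4)->(1,4) | p3:(0,2)->(0,1) | p4:(3,0)->(2,0)
Step 2: p0:escaped | p1:(2,1)->(1,1) | p2:(1,4)->(0,4) | p3:(0,1)->(0,0)->EXIT | p4:(2,0)->(1,0)
Step 3: p0:escaped | p1:(1,1)->(0,1) | p2:(0,4)->(0,3) | p3:escaped | p4:(1,0)->(0,0)->EXIT
Step 4: p0:escaped | p1:(0,1)->(0,0)->EXIT | p2:(0,3)->(0,2) | p3:escaped | p4:escaped
Step 5: p0:escaped | p1:escaped | p2:(0,2)->(0,1) | p3:escaped | p4:escaped
Step 6: p0:escaped | p1:escaped | p2:(0,1)->(0,0)->EXIT | p3:escaped | p4:escaped
Exit steps: [1, 4, 6, 2, 3]
First to escape: p0 at step 1

Answer: 0 1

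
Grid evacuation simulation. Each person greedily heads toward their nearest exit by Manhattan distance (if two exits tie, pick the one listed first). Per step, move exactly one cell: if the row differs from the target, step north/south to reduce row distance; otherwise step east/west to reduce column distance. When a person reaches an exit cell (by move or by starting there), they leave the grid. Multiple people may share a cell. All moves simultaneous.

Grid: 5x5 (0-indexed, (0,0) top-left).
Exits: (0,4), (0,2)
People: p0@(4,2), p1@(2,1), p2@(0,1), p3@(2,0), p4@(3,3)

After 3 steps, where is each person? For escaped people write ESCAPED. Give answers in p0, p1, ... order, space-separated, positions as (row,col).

Step 1: p0:(4,2)->(3,2) | p1:(2,1)->(1,1) | p2:(0,1)->(0,2)->EXIT | p3:(2,0)->(1,0) | p4:(3,3)->(2,3)
Step 2: p0:(3,2)->(2,2) | p1:(1,1)->(0,1) | p2:escaped | p3:(1,0)->(0,0) | p4:(2,3)->(1,3)
Step 3: p0:(2,2)->(1,2) | p1:(0,1)->(0,2)->EXIT | p2:escaped | p3:(0,0)->(0,1) | p4:(1,3)->(0,3)

(1,2) ESCAPED ESCAPED (0,1) (0,3)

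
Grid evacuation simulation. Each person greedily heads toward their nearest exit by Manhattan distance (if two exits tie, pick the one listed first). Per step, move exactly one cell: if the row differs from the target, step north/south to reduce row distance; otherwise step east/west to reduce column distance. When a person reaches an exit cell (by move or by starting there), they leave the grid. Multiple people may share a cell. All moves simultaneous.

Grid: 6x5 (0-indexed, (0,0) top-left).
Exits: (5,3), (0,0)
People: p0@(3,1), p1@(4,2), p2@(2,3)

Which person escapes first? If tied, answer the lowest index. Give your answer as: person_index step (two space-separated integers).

Step 1: p0:(3,1)->(4,1) | p1:(4,2)->(5,2) | p2:(2,3)->(3,3)
Step 2: p0:(4,1)->(5,1) | p1:(5,2)->(5,3)->EXIT | p2:(3,3)->(4,3)
Step 3: p0:(5,1)->(5,2) | p1:escaped | p2:(4,3)->(5,3)->EXIT
Step 4: p0:(5,2)->(5,3)->EXIT | p1:escaped | p2:escaped
Exit steps: [4, 2, 3]
First to escape: p1 at step 2

Answer: 1 2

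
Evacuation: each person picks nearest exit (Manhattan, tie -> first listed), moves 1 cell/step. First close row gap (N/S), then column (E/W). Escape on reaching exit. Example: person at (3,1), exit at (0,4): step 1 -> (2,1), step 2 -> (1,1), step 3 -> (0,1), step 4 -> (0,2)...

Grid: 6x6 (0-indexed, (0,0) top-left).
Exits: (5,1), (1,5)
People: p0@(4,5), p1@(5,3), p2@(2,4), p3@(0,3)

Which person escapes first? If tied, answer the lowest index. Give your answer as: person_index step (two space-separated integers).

Answer: 1 2

Derivation:
Step 1: p0:(4,5)->(3,5) | p1:(5,3)->(5,2) | p2:(2,4)->(1,4) | p3:(0,3)->(1,3)
Step 2: p0:(3,5)->(2,5) | p1:(5,2)->(5,1)->EXIT | p2:(1,4)->(1,5)->EXIT | p3:(1,3)->(1,4)
Step 3: p0:(2,5)->(1,5)->EXIT | p1:escaped | p2:escaped | p3:(1,4)->(1,5)->EXIT
Exit steps: [3, 2, 2, 3]
First to escape: p1 at step 2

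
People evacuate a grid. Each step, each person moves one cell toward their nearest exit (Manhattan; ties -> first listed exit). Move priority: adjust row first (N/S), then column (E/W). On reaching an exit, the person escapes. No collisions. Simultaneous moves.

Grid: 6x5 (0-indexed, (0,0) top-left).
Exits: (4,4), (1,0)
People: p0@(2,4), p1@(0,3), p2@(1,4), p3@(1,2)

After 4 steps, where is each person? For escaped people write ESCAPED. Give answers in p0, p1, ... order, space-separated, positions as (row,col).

Step 1: p0:(2,4)->(3,4) | p1:(0,3)->(1,3) | p2:(1,4)->(2,4) | p3:(1,2)->(1,1)
Step 2: p0:(3,4)->(4,4)->EXIT | p1:(1,3)->(1,2) | p2:(2,4)->(3,4) | p3:(1,1)->(1,0)->EXIT
Step 3: p0:escaped | p1:(1,2)->(1,1) | p2:(3,4)->(4,4)->EXIT | p3:escaped
Step 4: p0:escaped | p1:(1,1)->(1,0)->EXIT | p2:escaped | p3:escaped

ESCAPED ESCAPED ESCAPED ESCAPED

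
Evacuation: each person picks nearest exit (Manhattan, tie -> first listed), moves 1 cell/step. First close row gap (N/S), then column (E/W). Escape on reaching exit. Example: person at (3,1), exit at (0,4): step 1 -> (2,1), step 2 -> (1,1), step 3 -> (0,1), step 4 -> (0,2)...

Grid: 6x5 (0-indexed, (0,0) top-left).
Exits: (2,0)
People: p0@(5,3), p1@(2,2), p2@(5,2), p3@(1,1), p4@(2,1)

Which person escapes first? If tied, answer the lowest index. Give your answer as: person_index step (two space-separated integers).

Answer: 4 1

Derivation:
Step 1: p0:(5,3)->(4,3) | p1:(2,2)->(2,1) | p2:(5,2)->(4,2) | p3:(1,1)->(2,1) | p4:(2,1)->(2,0)->EXIT
Step 2: p0:(4,3)->(3,3) | p1:(2,1)->(2,0)->EXIT | p2:(4,2)->(3,2) | p3:(2,1)->(2,0)->EXIT | p4:escaped
Step 3: p0:(3,3)->(2,3) | p1:escaped | p2:(3,2)->(2,2) | p3:escaped | p4:escaped
Step 4: p0:(2,3)->(2,2) | p1:escaped | p2:(2,2)->(2,1) | p3:escaped | p4:escaped
Step 5: p0:(2,2)->(2,1) | p1:escaped | p2:(2,1)->(2,0)->EXIT | p3:escaped | p4:escaped
Step 6: p0:(2,1)->(2,0)->EXIT | p1:escaped | p2:escaped | p3:escaped | p4:escaped
Exit steps: [6, 2, 5, 2, 1]
First to escape: p4 at step 1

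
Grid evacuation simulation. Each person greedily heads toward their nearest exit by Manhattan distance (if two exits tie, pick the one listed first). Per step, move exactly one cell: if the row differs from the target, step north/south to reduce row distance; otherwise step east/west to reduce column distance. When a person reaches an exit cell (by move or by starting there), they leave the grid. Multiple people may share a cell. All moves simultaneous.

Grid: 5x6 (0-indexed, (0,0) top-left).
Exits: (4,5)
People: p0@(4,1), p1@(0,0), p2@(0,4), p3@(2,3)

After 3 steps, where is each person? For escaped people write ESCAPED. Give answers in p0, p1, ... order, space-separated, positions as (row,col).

Step 1: p0:(4,1)->(4,2) | p1:(0,0)->(1,0) | p2:(0,4)->(1,4) | p3:(2,3)->(3,3)
Step 2: p0:(4,2)->(4,3) | p1:(1,0)->(2,0) | p2:(1,4)->(2,4) | p3:(3,3)->(4,3)
Step 3: p0:(4,3)->(4,4) | p1:(2,0)->(3,0) | p2:(2,4)->(3,4) | p3:(4,3)->(4,4)

(4,4) (3,0) (3,4) (4,4)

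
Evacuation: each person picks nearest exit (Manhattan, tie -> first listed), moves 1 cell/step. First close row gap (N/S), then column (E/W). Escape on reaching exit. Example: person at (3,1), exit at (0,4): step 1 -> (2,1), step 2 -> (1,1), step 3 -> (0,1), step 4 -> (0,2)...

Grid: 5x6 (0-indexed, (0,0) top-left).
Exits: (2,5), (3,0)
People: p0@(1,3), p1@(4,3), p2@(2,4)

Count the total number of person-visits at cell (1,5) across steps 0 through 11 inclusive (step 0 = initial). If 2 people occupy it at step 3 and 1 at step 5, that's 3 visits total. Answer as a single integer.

Step 0: p0@(1,3) p1@(4,3) p2@(2,4) -> at (1,5): 0 [-], cum=0
Step 1: p0@(2,3) p1@(3,3) p2@ESC -> at (1,5): 0 [-], cum=0
Step 2: p0@(2,4) p1@(2,3) p2@ESC -> at (1,5): 0 [-], cum=0
Step 3: p0@ESC p1@(2,4) p2@ESC -> at (1,5): 0 [-], cum=0
Step 4: p0@ESC p1@ESC p2@ESC -> at (1,5): 0 [-], cum=0
Total visits = 0

Answer: 0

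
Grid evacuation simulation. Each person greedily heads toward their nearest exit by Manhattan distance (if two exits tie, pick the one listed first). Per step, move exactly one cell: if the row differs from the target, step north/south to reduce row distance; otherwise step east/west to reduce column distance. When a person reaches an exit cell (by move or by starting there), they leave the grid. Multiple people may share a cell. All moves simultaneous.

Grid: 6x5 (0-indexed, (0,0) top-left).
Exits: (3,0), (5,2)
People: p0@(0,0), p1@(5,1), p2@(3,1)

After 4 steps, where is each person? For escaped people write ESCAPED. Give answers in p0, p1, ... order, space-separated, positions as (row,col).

Step 1: p0:(0,0)->(1,0) | p1:(5,1)->(5,2)->EXIT | p2:(3,1)->(3,0)->EXIT
Step 2: p0:(1,0)->(2,0) | p1:escaped | p2:escaped
Step 3: p0:(2,0)->(3,0)->EXIT | p1:escaped | p2:escaped

ESCAPED ESCAPED ESCAPED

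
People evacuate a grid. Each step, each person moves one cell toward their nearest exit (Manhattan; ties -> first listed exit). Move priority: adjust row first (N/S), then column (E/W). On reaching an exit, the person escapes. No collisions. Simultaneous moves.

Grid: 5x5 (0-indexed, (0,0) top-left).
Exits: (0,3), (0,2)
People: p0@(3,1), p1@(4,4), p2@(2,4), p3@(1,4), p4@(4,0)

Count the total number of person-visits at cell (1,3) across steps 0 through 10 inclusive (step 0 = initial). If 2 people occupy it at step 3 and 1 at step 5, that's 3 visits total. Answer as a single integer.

Step 0: p0@(3,1) p1@(4,4) p2@(2,4) p3@(1,4) p4@(4,0) -> at (1,3): 0 [-], cum=0
Step 1: p0@(2,1) p1@(3,4) p2@(1,4) p3@(0,4) p4@(3,0) -> at (1,3): 0 [-], cum=0
Step 2: p0@(1,1) p1@(2,4) p2@(0,4) p3@ESC p4@(2,0) -> at (1,3): 0 [-], cum=0
Step 3: p0@(0,1) p1@(1,4) p2@ESC p3@ESC p4@(1,0) -> at (1,3): 0 [-], cum=0
Step 4: p0@ESC p1@(0,4) p2@ESC p3@ESC p4@(0,0) -> at (1,3): 0 [-], cum=0
Step 5: p0@ESC p1@ESC p2@ESC p3@ESC p4@(0,1) -> at (1,3): 0 [-], cum=0
Step 6: p0@ESC p1@ESC p2@ESC p3@ESC p4@ESC -> at (1,3): 0 [-], cum=0
Total visits = 0

Answer: 0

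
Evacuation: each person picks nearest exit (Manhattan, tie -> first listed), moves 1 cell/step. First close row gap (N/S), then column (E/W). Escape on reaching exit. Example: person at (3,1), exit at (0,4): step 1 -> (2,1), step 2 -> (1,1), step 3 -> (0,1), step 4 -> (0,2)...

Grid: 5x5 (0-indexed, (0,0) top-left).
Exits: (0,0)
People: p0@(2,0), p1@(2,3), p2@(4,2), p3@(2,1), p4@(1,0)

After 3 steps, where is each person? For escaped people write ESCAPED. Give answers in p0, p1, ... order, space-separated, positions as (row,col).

Step 1: p0:(2,0)->(1,0) | p1:(2,3)->(1,3) | p2:(4,2)->(3,2) | p3:(2,1)->(1,1) | p4:(1,0)->(0,0)->EXIT
Step 2: p0:(1,0)->(0,0)->EXIT | p1:(1,3)->(0,3) | p2:(3,2)->(2,2) | p3:(1,1)->(0,1) | p4:escaped
Step 3: p0:escaped | p1:(0,3)->(0,2) | p2:(2,2)->(1,2) | p3:(0,1)->(0,0)->EXIT | p4:escaped

ESCAPED (0,2) (1,2) ESCAPED ESCAPED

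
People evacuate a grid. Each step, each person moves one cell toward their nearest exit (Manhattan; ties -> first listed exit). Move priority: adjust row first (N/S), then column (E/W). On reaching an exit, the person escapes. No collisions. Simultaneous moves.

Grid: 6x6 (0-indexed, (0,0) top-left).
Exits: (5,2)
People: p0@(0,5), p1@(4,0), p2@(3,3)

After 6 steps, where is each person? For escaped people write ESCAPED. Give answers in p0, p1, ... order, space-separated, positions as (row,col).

Step 1: p0:(0,5)->(1,5) | p1:(4,0)->(5,0) | p2:(3,3)->(4,3)
Step 2: p0:(1,5)->(2,5) | p1:(5,0)->(5,1) | p2:(4,3)->(5,3)
Step 3: p0:(2,5)->(3,5) | p1:(5,1)->(5,2)->EXIT | p2:(5,3)->(5,2)->EXIT
Step 4: p0:(3,5)->(4,5) | p1:escaped | p2:escaped
Step 5: p0:(4,5)->(5,5) | p1:escaped | p2:escaped
Step 6: p0:(5,5)->(5,4) | p1:escaped | p2:escaped

(5,4) ESCAPED ESCAPED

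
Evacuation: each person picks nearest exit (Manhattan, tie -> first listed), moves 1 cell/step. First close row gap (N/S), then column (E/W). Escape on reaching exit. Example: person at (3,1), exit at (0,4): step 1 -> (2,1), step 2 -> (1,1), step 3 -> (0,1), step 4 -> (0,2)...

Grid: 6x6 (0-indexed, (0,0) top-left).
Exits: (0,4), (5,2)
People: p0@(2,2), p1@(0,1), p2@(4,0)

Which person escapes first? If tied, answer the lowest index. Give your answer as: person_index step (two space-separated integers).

Step 1: p0:(2,2)->(3,2) | p1:(0,1)->(0,2) | p2:(4,0)->(5,0)
Step 2: p0:(3,2)->(4,2) | p1:(0,2)->(0,3) | p2:(5,0)->(5,1)
Step 3: p0:(4,2)->(5,2)->EXIT | p1:(0,3)->(0,4)->EXIT | p2:(5,1)->(5,2)->EXIT
Exit steps: [3, 3, 3]
First to escape: p0 at step 3

Answer: 0 3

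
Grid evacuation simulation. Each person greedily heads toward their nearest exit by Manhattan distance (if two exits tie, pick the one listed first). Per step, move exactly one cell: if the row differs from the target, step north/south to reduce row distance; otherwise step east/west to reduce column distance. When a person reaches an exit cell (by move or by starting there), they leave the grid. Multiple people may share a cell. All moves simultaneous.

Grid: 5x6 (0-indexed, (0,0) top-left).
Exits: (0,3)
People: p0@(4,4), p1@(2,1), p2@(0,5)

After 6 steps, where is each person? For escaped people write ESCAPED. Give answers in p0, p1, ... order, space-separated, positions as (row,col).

Step 1: p0:(4,4)->(3,4) | p1:(2,1)->(1,1) | p2:(0,5)->(0,4)
Step 2: p0:(3,4)->(2,4) | p1:(1,1)->(0,1) | p2:(0,4)->(0,3)->EXIT
Step 3: p0:(2,4)->(1,4) | p1:(0,1)->(0,2) | p2:escaped
Step 4: p0:(1,4)->(0,4) | p1:(0,2)->(0,3)->EXIT | p2:escaped
Step 5: p0:(0,4)->(0,3)->EXIT | p1:escaped | p2:escaped

ESCAPED ESCAPED ESCAPED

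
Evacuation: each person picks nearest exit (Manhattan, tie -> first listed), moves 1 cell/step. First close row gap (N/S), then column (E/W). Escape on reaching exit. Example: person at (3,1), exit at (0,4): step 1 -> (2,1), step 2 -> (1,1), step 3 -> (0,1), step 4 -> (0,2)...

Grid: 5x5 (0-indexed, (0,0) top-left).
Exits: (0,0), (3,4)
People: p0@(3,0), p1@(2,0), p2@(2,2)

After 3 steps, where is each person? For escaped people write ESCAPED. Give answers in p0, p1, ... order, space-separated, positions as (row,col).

Step 1: p0:(3,0)->(2,0) | p1:(2,0)->(1,0) | p2:(2,2)->(3,2)
Step 2: p0:(2,0)->(1,0) | p1:(1,0)->(0,0)->EXIT | p2:(3,2)->(3,3)
Step 3: p0:(1,0)->(0,0)->EXIT | p1:escaped | p2:(3,3)->(3,4)->EXIT

ESCAPED ESCAPED ESCAPED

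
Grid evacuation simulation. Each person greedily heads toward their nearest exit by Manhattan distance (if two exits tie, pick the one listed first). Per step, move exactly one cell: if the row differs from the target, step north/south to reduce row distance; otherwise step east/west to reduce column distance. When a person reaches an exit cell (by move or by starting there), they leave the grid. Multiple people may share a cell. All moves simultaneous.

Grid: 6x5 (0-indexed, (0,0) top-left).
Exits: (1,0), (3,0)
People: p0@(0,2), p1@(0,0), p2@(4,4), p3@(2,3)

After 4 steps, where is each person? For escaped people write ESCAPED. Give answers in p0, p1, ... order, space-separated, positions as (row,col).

Step 1: p0:(0,2)->(1,2) | p1:(0,0)->(1,0)->EXIT | p2:(4,4)->(3,4) | p3:(2,3)->(1,3)
Step 2: p0:(1,2)->(1,1) | p1:escaped | p2:(3,4)->(3,3) | p3:(1,3)->(1,2)
Step 3: p0:(1,1)->(1,0)->EXIT | p1:escaped | p2:(3,3)->(3,2) | p3:(1,2)->(1,1)
Step 4: p0:escaped | p1:escaped | p2:(3,2)->(3,1) | p3:(1,1)->(1,0)->EXIT

ESCAPED ESCAPED (3,1) ESCAPED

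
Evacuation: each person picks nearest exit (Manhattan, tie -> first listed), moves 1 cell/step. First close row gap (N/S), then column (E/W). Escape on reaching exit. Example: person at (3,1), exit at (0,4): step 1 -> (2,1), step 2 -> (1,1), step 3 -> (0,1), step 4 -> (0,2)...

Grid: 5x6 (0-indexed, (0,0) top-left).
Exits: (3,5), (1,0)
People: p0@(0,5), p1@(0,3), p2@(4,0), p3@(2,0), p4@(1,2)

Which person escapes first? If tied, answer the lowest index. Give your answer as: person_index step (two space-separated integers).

Answer: 3 1

Derivation:
Step 1: p0:(0,5)->(1,5) | p1:(0,3)->(1,3) | p2:(4,0)->(3,0) | p3:(2,0)->(1,0)->EXIT | p4:(1,2)->(1,1)
Step 2: p0:(1,5)->(2,5) | p1:(1,3)->(1,2) | p2:(3,0)->(2,0) | p3:escaped | p4:(1,1)->(1,0)->EXIT
Step 3: p0:(2,5)->(3,5)->EXIT | p1:(1,2)->(1,1) | p2:(2,0)->(1,0)->EXIT | p3:escaped | p4:escaped
Step 4: p0:escaped | p1:(1,1)->(1,0)->EXIT | p2:escaped | p3:escaped | p4:escaped
Exit steps: [3, 4, 3, 1, 2]
First to escape: p3 at step 1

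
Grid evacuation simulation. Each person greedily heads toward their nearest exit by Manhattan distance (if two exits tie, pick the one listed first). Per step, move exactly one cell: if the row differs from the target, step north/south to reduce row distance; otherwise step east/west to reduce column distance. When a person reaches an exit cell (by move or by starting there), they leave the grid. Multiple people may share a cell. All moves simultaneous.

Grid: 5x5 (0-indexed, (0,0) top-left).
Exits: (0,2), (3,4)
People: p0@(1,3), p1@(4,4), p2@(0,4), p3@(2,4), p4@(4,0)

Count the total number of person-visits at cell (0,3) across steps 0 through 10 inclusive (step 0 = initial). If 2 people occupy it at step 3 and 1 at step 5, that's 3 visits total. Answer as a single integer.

Answer: 2

Derivation:
Step 0: p0@(1,3) p1@(4,4) p2@(0,4) p3@(2,4) p4@(4,0) -> at (0,3): 0 [-], cum=0
Step 1: p0@(0,3) p1@ESC p2@(0,3) p3@ESC p4@(3,0) -> at (0,3): 2 [p0,p2], cum=2
Step 2: p0@ESC p1@ESC p2@ESC p3@ESC p4@(3,1) -> at (0,3): 0 [-], cum=2
Step 3: p0@ESC p1@ESC p2@ESC p3@ESC p4@(3,2) -> at (0,3): 0 [-], cum=2
Step 4: p0@ESC p1@ESC p2@ESC p3@ESC p4@(3,3) -> at (0,3): 0 [-], cum=2
Step 5: p0@ESC p1@ESC p2@ESC p3@ESC p4@ESC -> at (0,3): 0 [-], cum=2
Total visits = 2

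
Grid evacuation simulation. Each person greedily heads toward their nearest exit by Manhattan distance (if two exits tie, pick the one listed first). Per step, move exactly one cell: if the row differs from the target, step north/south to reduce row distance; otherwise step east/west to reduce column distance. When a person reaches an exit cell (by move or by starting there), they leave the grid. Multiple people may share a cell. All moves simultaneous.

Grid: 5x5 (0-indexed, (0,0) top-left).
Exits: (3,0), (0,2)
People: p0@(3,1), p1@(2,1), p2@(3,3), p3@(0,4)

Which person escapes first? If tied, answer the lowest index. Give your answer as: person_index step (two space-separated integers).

Answer: 0 1

Derivation:
Step 1: p0:(3,1)->(3,0)->EXIT | p1:(2,1)->(3,1) | p2:(3,3)->(3,2) | p3:(0,4)->(0,3)
Step 2: p0:escaped | p1:(3,1)->(3,0)->EXIT | p2:(3,2)->(3,1) | p3:(0,3)->(0,2)->EXIT
Step 3: p0:escaped | p1:escaped | p2:(3,1)->(3,0)->EXIT | p3:escaped
Exit steps: [1, 2, 3, 2]
First to escape: p0 at step 1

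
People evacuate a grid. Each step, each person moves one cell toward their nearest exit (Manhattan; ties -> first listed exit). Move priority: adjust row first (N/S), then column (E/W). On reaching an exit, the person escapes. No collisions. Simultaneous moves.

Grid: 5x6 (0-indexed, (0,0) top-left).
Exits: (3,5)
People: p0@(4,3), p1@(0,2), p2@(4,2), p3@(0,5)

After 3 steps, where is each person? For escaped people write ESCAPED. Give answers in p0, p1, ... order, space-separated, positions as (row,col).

Step 1: p0:(4,3)->(3,3) | p1:(0,2)->(1,2) | p2:(4,2)->(3,2) | p3:(0,5)->(1,5)
Step 2: p0:(3,3)->(3,4) | p1:(1,2)->(2,2) | p2:(3,2)->(3,3) | p3:(1,5)->(2,5)
Step 3: p0:(3,4)->(3,5)->EXIT | p1:(2,2)->(3,2) | p2:(3,3)->(3,4) | p3:(2,5)->(3,5)->EXIT

ESCAPED (3,2) (3,4) ESCAPED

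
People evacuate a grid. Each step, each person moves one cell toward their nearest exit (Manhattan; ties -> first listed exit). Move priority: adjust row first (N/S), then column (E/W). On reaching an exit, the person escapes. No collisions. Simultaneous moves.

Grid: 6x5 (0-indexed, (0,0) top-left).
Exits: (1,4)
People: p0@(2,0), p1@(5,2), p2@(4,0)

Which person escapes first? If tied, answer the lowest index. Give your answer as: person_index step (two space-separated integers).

Answer: 0 5

Derivation:
Step 1: p0:(2,0)->(1,0) | p1:(5,2)->(4,2) | p2:(4,0)->(3,0)
Step 2: p0:(1,0)->(1,1) | p1:(4,2)->(3,2) | p2:(3,0)->(2,0)
Step 3: p0:(1,1)->(1,2) | p1:(3,2)->(2,2) | p2:(2,0)->(1,0)
Step 4: p0:(1,2)->(1,3) | p1:(2,2)->(1,2) | p2:(1,0)->(1,1)
Step 5: p0:(1,3)->(1,4)->EXIT | p1:(1,2)->(1,3) | p2:(1,1)->(1,2)
Step 6: p0:escaped | p1:(1,3)->(1,4)->EXIT | p2:(1,2)->(1,3)
Step 7: p0:escaped | p1:escaped | p2:(1,3)->(1,4)->EXIT
Exit steps: [5, 6, 7]
First to escape: p0 at step 5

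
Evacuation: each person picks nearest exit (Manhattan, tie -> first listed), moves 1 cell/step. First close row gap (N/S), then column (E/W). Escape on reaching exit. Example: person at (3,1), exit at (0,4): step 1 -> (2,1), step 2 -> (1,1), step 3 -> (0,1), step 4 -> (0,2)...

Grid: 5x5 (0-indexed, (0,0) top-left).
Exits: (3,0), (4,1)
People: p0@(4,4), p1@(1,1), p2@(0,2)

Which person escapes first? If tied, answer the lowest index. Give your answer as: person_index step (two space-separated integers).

Step 1: p0:(4,4)->(4,3) | p1:(1,1)->(2,1) | p2:(0,2)->(1,2)
Step 2: p0:(4,3)->(4,2) | p1:(2,1)->(3,1) | p2:(1,2)->(2,2)
Step 3: p0:(4,2)->(4,1)->EXIT | p1:(3,1)->(3,0)->EXIT | p2:(2,2)->(3,2)
Step 4: p0:escaped | p1:escaped | p2:(3,2)->(3,1)
Step 5: p0:escaped | p1:escaped | p2:(3,1)->(3,0)->EXIT
Exit steps: [3, 3, 5]
First to escape: p0 at step 3

Answer: 0 3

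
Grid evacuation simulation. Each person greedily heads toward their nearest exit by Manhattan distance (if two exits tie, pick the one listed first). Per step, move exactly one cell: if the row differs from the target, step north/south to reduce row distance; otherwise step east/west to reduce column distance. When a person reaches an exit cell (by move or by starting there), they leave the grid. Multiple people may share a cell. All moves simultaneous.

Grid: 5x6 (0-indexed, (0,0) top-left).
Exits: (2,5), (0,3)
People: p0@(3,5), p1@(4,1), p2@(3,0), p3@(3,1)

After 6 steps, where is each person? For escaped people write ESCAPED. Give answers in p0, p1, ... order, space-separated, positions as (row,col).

Step 1: p0:(3,5)->(2,5)->EXIT | p1:(4,1)->(3,1) | p2:(3,0)->(2,0) | p3:(3,1)->(2,1)
Step 2: p0:escaped | p1:(3,1)->(2,1) | p2:(2,0)->(2,1) | p3:(2,1)->(2,2)
Step 3: p0:escaped | p1:(2,1)->(2,2) | p2:(2,1)->(2,2) | p3:(2,2)->(2,3)
Step 4: p0:escaped | p1:(2,2)->(2,3) | p2:(2,2)->(2,3) | p3:(2,3)->(2,4)
Step 5: p0:escaped | p1:(2,3)->(2,4) | p2:(2,3)->(2,4) | p3:(2,4)->(2,5)->EXIT
Step 6: p0:escaped | p1:(2,4)->(2,5)->EXIT | p2:(2,4)->(2,5)->EXIT | p3:escaped

ESCAPED ESCAPED ESCAPED ESCAPED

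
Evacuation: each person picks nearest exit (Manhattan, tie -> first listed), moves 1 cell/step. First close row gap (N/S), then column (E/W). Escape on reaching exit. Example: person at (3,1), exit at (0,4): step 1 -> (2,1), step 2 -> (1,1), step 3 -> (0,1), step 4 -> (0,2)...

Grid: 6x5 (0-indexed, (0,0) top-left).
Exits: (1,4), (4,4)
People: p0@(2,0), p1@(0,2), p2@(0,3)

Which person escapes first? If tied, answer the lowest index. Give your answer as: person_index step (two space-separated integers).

Answer: 2 2

Derivation:
Step 1: p0:(2,0)->(1,0) | p1:(0,2)->(1,2) | p2:(0,3)->(1,3)
Step 2: p0:(1,0)->(1,1) | p1:(1,2)->(1,3) | p2:(1,3)->(1,4)->EXIT
Step 3: p0:(1,1)->(1,2) | p1:(1,3)->(1,4)->EXIT | p2:escaped
Step 4: p0:(1,2)->(1,3) | p1:escaped | p2:escaped
Step 5: p0:(1,3)->(1,4)->EXIT | p1:escaped | p2:escaped
Exit steps: [5, 3, 2]
First to escape: p2 at step 2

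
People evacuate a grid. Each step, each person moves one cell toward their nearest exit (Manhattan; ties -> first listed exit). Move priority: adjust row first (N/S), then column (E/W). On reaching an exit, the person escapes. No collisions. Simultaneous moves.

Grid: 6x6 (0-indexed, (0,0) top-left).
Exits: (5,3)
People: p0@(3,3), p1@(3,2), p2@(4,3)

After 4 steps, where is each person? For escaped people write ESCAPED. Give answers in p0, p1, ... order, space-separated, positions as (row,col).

Step 1: p0:(3,3)->(4,3) | p1:(3,2)->(4,2) | p2:(4,3)->(5,3)->EXIT
Step 2: p0:(4,3)->(5,3)->EXIT | p1:(4,2)->(5,2) | p2:escaped
Step 3: p0:escaped | p1:(5,2)->(5,3)->EXIT | p2:escaped

ESCAPED ESCAPED ESCAPED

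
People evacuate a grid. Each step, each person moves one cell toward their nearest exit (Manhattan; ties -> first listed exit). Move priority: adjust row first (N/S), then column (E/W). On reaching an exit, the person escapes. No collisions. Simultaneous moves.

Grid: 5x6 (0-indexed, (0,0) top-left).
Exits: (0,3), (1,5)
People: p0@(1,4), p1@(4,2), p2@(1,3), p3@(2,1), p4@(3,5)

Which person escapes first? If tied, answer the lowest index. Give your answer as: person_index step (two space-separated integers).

Step 1: p0:(1,4)->(1,5)->EXIT | p1:(4,2)->(3,2) | p2:(1,3)->(0,3)->EXIT | p3:(2,1)->(1,1) | p4:(3,5)->(2,5)
Step 2: p0:escaped | p1:(3,2)->(2,2) | p2:escaped | p3:(1,1)->(0,1) | p4:(2,5)->(1,5)->EXIT
Step 3: p0:escaped | p1:(2,2)->(1,2) | p2:escaped | p3:(0,1)->(0,2) | p4:escaped
Step 4: p0:escaped | p1:(1,2)->(0,2) | p2:escaped | p3:(0,2)->(0,3)->EXIT | p4:escaped
Step 5: p0:escaped | p1:(0,2)->(0,3)->EXIT | p2:escaped | p3:escaped | p4:escaped
Exit steps: [1, 5, 1, 4, 2]
First to escape: p0 at step 1

Answer: 0 1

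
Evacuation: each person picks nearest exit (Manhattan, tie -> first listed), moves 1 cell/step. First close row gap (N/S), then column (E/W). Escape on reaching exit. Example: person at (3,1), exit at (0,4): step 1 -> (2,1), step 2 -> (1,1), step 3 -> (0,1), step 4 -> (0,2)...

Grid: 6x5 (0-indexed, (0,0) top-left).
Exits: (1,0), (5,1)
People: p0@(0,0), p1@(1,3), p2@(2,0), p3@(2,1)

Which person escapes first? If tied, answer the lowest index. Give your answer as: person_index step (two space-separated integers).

Step 1: p0:(0,0)->(1,0)->EXIT | p1:(1,3)->(1,2) | p2:(2,0)->(1,0)->EXIT | p3:(2,1)->(1,1)
Step 2: p0:escaped | p1:(1,2)->(1,1) | p2:escaped | p3:(1,1)->(1,0)->EXIT
Step 3: p0:escaped | p1:(1,1)->(1,0)->EXIT | p2:escaped | p3:escaped
Exit steps: [1, 3, 1, 2]
First to escape: p0 at step 1

Answer: 0 1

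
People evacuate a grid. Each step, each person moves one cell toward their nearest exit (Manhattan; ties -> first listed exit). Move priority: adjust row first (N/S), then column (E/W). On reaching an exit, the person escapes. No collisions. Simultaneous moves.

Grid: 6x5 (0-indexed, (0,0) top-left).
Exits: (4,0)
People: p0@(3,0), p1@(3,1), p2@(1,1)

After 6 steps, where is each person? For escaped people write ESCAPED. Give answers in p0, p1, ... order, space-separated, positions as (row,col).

Step 1: p0:(3,0)->(4,0)->EXIT | p1:(3,1)->(4,1) | p2:(1,1)->(2,1)
Step 2: p0:escaped | p1:(4,1)->(4,0)->EXIT | p2:(2,1)->(3,1)
Step 3: p0:escaped | p1:escaped | p2:(3,1)->(4,1)
Step 4: p0:escaped | p1:escaped | p2:(4,1)->(4,0)->EXIT

ESCAPED ESCAPED ESCAPED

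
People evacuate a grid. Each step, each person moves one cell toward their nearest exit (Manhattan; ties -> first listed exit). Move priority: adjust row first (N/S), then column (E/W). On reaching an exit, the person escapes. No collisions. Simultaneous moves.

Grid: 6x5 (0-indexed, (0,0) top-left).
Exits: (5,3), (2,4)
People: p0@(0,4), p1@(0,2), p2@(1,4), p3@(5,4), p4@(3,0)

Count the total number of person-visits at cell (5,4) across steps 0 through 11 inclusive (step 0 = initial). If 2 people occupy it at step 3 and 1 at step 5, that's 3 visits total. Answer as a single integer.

Answer: 1

Derivation:
Step 0: p0@(0,4) p1@(0,2) p2@(1,4) p3@(5,4) p4@(3,0) -> at (5,4): 1 [p3], cum=1
Step 1: p0@(1,4) p1@(1,2) p2@ESC p3@ESC p4@(4,0) -> at (5,4): 0 [-], cum=1
Step 2: p0@ESC p1@(2,2) p2@ESC p3@ESC p4@(5,0) -> at (5,4): 0 [-], cum=1
Step 3: p0@ESC p1@(2,3) p2@ESC p3@ESC p4@(5,1) -> at (5,4): 0 [-], cum=1
Step 4: p0@ESC p1@ESC p2@ESC p3@ESC p4@(5,2) -> at (5,4): 0 [-], cum=1
Step 5: p0@ESC p1@ESC p2@ESC p3@ESC p4@ESC -> at (5,4): 0 [-], cum=1
Total visits = 1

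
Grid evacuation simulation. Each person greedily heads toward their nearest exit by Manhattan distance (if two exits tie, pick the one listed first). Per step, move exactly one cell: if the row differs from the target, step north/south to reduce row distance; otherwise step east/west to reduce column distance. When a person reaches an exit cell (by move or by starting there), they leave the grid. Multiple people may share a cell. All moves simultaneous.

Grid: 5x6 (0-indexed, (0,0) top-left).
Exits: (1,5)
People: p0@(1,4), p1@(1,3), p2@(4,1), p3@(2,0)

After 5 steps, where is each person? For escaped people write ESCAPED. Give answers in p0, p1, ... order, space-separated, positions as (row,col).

Step 1: p0:(1,4)->(1,5)->EXIT | p1:(1,3)->(1,4) | p2:(4,1)->(3,1) | p3:(2,0)->(1,0)
Step 2: p0:escaped | p1:(1,4)->(1,5)->EXIT | p2:(3,1)->(2,1) | p3:(1,0)->(1,1)
Step 3: p0:escaped | p1:escaped | p2:(2,1)->(1,1) | p3:(1,1)->(1,2)
Step 4: p0:escaped | p1:escaped | p2:(1,1)->(1,2) | p3:(1,2)->(1,3)
Step 5: p0:escaped | p1:escaped | p2:(1,2)->(1,3) | p3:(1,3)->(1,4)

ESCAPED ESCAPED (1,3) (1,4)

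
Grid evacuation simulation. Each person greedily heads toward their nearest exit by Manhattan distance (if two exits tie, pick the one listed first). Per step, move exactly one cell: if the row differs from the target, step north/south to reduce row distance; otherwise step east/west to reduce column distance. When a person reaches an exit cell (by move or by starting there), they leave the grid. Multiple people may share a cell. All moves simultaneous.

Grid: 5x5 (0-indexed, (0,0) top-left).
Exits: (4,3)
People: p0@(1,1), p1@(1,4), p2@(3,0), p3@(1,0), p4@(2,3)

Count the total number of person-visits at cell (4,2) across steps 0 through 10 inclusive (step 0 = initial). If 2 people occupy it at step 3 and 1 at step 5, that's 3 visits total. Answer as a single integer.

Answer: 3

Derivation:
Step 0: p0@(1,1) p1@(1,4) p2@(3,0) p3@(1,0) p4@(2,3) -> at (4,2): 0 [-], cum=0
Step 1: p0@(2,1) p1@(2,4) p2@(4,0) p3@(2,0) p4@(3,3) -> at (4,2): 0 [-], cum=0
Step 2: p0@(3,1) p1@(3,4) p2@(4,1) p3@(3,0) p4@ESC -> at (4,2): 0 [-], cum=0
Step 3: p0@(4,1) p1@(4,4) p2@(4,2) p3@(4,0) p4@ESC -> at (4,2): 1 [p2], cum=1
Step 4: p0@(4,2) p1@ESC p2@ESC p3@(4,1) p4@ESC -> at (4,2): 1 [p0], cum=2
Step 5: p0@ESC p1@ESC p2@ESC p3@(4,2) p4@ESC -> at (4,2): 1 [p3], cum=3
Step 6: p0@ESC p1@ESC p2@ESC p3@ESC p4@ESC -> at (4,2): 0 [-], cum=3
Total visits = 3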